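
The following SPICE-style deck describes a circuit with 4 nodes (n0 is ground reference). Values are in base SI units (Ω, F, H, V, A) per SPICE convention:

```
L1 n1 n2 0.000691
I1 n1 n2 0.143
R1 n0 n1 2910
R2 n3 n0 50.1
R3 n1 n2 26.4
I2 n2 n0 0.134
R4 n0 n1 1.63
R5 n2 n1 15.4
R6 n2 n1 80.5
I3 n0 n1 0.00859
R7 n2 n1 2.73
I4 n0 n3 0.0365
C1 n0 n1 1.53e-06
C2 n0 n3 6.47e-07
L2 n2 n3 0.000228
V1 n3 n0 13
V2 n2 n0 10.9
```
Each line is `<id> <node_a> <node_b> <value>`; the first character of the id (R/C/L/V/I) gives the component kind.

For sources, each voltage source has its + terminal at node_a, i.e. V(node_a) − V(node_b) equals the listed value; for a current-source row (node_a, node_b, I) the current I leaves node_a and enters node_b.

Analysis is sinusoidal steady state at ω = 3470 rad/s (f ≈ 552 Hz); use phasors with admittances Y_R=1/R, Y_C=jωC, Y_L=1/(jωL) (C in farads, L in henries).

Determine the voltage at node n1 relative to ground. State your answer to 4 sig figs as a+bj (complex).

5.458-2.099j V

Element admittances at ω=3470 rad/s:
  Y(L1) = 0.000-0.4171j S between n1,n2
  I1: injects 0.143 A into n2 (from n1)
  Y(R1) = 0.0003436+0.000j S between n0,n1
  Y(R2) = 0.01996+0.000j S between n3,n0
  Y(R3) = 0.03788+0.000j S between n1,n2
  I2: injects 0.134 A into n0 (from n2)
  Y(R4) = 0.6135+0.000j S between n0,n1
  Y(R5) = 0.06494+0.000j S between n2,n1
  Y(R6) = 0.01242+0.000j S between n2,n1
  I3: injects 0.00859 A into n1 (from n0)
  Y(R7) = 0.3663+0.000j S between n2,n1
  I4: injects 0.0365 A into n3 (from n0)
  Y(C1) = 0.000+0.005309j S between n0,n1
  Y(C2) = 0.000+0.002245j S between n0,n3
  Y(L2) = 0.000-1.264j S between n2,n3
  V1: constraint V(n3)−V(n0) = 13
  V2: constraint V(n2)−V(n0) = 10.9
Assemble and solve the 5×5 MNA system:
  V(n1)=5.458-2.099j  V(n2)=10.90+0.000j  V(n3)=13.00+0.000j
  i(V1)=-0.2230+2.625j  i(V2)=-3.487-1.395j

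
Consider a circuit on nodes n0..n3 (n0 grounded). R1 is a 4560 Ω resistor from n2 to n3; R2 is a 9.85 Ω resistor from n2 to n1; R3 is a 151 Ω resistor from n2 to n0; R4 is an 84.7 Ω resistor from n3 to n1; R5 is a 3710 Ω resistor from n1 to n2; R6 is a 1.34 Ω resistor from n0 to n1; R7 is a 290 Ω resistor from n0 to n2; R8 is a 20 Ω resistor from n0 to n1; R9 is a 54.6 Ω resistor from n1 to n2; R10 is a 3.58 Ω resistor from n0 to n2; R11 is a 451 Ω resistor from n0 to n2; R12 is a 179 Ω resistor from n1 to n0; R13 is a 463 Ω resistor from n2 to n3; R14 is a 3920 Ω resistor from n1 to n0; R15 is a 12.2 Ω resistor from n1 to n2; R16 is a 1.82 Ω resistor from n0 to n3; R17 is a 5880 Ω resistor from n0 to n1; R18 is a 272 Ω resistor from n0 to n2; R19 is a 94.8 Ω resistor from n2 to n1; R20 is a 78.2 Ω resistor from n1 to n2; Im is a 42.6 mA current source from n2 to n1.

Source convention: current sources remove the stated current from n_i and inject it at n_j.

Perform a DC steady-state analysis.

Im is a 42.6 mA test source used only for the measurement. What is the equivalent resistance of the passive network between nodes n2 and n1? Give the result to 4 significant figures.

Apply KCL at each of the 3 non-ground nodes and solve the resulting linear system.
Node n1: branches {R2, R4, R5, R6, R8, R9, R12, R14, R15, R17, R19, R20, Im} → V_1 = 0.02573
Node n2: branches {R1, R2, R3, R5, R7, R9, R10, R11, R13, R15, R18, R19, R20, Im} → V_2 = -0.07035
Node n3: branches {R1, R4, R13, R16} → V_3 = 0.0002420

R_eq = 2.255 Ω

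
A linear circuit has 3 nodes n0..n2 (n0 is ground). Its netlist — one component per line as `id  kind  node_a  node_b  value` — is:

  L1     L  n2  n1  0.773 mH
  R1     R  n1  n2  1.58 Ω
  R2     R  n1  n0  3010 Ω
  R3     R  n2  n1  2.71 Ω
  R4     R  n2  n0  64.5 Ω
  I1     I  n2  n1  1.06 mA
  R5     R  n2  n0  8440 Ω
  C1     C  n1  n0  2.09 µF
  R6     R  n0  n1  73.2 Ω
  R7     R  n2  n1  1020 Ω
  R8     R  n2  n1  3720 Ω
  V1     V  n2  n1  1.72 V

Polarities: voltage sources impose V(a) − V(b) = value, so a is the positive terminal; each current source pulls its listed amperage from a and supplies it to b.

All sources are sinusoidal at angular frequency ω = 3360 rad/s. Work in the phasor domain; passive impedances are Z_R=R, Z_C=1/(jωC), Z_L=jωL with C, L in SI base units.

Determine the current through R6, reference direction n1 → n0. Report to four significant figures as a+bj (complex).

MNA unknowns: 2 node voltages V₁..V_2 plus 1 source current (V1)
L1: Y=0.000-0.3850j on G[2,1]
R1: Y=0.6329+0.000j on G[1,2]
R2: Y=0.0003322+0.000j on G[1,0]
R3: Y=0.3690+0.000j on G[2,1]
R4: Y=0.01550+0.000j on G[2,0]
I1: z[2]−=0.00106, z[1]+=0.00106
R5: Y=0.0001185+0.000j on G[2,0]
C1: Y=0.000+0.007022j on G[1,0]
R6: Y=0.01366+0.000j on G[0,1]
R7: Y=0.0009804+0.000j on G[2,1]
R8: Y=0.0002688+0.000j on G[2,1]
V1: row V2−V1=1.72, i_V1 at 2,1
solve → V1=-0.8590+0.2037j, V2=0.8610+0.2037j
aux → i_V1=-1.740+0.6590j

-0.01174+0.002783j A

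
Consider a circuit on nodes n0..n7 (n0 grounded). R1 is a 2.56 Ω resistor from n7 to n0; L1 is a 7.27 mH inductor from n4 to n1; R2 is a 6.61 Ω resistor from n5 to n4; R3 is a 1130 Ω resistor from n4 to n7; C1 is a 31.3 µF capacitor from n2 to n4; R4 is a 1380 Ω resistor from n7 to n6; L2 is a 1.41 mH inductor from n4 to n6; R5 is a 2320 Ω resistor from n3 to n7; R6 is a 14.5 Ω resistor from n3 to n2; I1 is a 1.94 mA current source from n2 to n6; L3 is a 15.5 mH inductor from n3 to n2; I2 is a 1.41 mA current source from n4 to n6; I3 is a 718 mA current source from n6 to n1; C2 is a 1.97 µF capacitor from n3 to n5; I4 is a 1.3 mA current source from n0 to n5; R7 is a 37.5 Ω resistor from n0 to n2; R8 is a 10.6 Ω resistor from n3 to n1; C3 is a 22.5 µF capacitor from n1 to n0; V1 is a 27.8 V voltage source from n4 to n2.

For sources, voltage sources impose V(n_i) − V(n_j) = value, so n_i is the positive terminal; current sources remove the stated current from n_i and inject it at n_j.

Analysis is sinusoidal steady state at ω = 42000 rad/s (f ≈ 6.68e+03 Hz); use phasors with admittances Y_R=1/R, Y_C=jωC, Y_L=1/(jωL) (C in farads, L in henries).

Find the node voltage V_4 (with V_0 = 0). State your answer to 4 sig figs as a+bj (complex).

10.06-4.521j V

Apply KCL at each of the 7 non-ground nodes and solve the resulting linear system.
Node n1: branches {L1, I3, R8, C3} → V_1 = 0.1671-0.4875j
Node n2: branches {C1, R6, I1, L3, R7, V1} → V_2 = -17.74-4.521j
Node n3: branches {R5, R6, L3, C2, R8} → V_3 = -2.420+1.530j
Node n4: branches {L1, R2, R3, C1, L2, I2, V1} → V_4 = 10.06-4.521j
Node n5: branches {R2, C2, I4} → V_5 = 4.647-8.387j
Node n6: branches {R4, L2, I1, I2, I3} → V_6 = 8.042-47.19j
Node n7: branches {R1, R3, R4, R5} → V_7 = 0.03486-0.09559j
Source currents: i(V1)=-1.537-37.06j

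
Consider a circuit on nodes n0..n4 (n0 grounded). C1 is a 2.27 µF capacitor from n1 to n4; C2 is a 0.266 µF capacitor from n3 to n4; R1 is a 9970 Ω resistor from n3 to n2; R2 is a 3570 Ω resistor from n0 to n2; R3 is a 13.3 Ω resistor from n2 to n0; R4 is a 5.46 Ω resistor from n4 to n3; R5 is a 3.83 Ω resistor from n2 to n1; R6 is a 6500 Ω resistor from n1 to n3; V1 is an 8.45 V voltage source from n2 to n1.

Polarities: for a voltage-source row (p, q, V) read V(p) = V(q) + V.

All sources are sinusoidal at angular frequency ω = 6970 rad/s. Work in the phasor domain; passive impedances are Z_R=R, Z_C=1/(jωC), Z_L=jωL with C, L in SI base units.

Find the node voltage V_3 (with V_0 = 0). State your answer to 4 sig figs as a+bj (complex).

-8.445-0.05345j V

Element admittances at ω=6970 rad/s:
  Y(C1) = 0.000+0.01582j S between n1,n4
  Y(C2) = 0.000+0.001854j S between n3,n4
  Y(R1) = 0.0001003+0.000j S between n3,n2
  Y(R2) = 0.0002801+0.000j S between n0,n2
  Y(R3) = 0.07519+0.000j S between n2,n0
  Y(R4) = 0.1832+0.000j S between n4,n3
  Y(R5) = 0.2611+0.000j S between n2,n1
  Y(R6) = 0.0001538+0.000j S between n1,n3
  V1: constraint V(n2)−V(n1) = 8.45
Assemble and solve the 5×5 MNA system:
  V(n1)=-8.450+0.000j  V(n2)=0.000+0.000j  V(n3)=-8.445-0.05345j  V(n4)=-8.449-0.05348j
  i(V1)=-2.207-5.361e-06j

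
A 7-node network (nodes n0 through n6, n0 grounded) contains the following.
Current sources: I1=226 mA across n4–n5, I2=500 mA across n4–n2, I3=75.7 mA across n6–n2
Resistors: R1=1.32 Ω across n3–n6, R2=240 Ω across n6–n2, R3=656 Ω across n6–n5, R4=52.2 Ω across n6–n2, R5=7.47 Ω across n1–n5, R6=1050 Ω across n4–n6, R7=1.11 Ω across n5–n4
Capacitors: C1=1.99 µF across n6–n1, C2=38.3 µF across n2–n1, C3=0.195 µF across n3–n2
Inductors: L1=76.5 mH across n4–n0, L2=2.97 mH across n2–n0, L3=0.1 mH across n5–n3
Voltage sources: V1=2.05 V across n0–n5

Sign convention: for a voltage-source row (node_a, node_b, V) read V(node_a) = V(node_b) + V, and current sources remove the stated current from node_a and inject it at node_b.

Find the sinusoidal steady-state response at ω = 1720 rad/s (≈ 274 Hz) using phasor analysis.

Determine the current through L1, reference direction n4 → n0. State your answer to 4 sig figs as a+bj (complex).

-0.0001822+0.02170j A

MNA unknowns: 6 node voltages V₁..V_6 plus 1 source current (V1)
I1: z[4]−=0.226, z[5]+=0.226
R1: Y=0.7576+0.000j on G[3,6]
R2: Y=0.004167+0.000j on G[6,2]
C1: Y=0.000+0.003423j on G[6,1]
R3: Y=0.001524+0.000j on G[6,5]
R4: Y=0.01916+0.000j on G[6,2]
C2: Y=0.000+0.06588j on G[2,1]
R5: Y=0.1339+0.000j on G[1,5]
C3: Y=0.000+0.0003354j on G[3,2]
L1: Y=0.000-0.007600j on G[4,0]
I2: z[4]−=0.5, z[2]+=0.5
R6: Y=0.0009524+0.000j on G[4,6]
I3: z[6]−=0.0757, z[2]+=0.0757
L2: Y=0.000-0.1958j on G[2,0]
L3: Y=0.000-5.814j on G[5,3]
R7: Y=0.9009+0.000j on G[5,4]
V1: row V0−V5=2.05, i_V1 at 0,5
solve → V1=-2.368+2.005j, V2=1.690+2.750j, V3=-2.061+0.0005824j, V4=-2.855-0.02397j, V5=-2.050+0.000j, V6=-2.055+0.08105j
aux → i_V1=0.5382-0.3091j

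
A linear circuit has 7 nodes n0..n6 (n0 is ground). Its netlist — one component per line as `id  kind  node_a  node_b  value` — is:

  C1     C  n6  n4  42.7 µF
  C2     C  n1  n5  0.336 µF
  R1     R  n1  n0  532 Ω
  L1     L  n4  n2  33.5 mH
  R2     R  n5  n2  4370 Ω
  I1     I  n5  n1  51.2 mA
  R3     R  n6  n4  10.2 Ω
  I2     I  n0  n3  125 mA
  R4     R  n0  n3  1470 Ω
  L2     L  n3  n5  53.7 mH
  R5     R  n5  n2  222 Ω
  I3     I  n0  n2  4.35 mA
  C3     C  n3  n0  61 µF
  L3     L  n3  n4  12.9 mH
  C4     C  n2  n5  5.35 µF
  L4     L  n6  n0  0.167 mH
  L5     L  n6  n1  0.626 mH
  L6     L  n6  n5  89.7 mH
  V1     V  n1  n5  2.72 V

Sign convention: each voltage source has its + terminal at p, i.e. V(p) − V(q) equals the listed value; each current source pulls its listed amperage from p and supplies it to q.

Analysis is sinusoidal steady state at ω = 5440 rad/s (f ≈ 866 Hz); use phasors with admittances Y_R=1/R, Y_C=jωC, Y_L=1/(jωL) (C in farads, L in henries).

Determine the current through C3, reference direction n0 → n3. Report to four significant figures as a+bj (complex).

-0.1329-0.008779j A

MNA unknowns: 6 node voltages V₁..V_6 plus 1 source current (V1)
C1: Y=0.000+0.2323j on G[6,4]
C2: Y=0.000+0.001828j on G[1,5]
R1: Y=0.001880+0.000j on G[1,0]
L1: Y=0.000-0.005487j on G[4,2]
R2: Y=0.0002288+0.000j on G[5,2]
I1: z[5]−=0.0512, z[1]+=0.0512
R3: Y=0.09804+0.000j on G[6,4]
I2: z[0]−=0.125, z[3]+=0.125
R4: Y=0.0006803+0.000j on G[0,3]
L2: Y=0.000-0.003423j on G[3,5]
R5: Y=0.004505+0.000j on G[5,2]
I3: z[0]−=0.00435, z[2]+=0.00435
C3: Y=0.000+0.3318j on G[3,0]
L3: Y=0.000-0.01425j on G[3,4]
C4: Y=0.000+0.02910j on G[2,5]
L4: Y=0.000-1.101j on G[6,0]
L5: Y=0.000-0.2936j on G[6,1]
L6: Y=0.000-0.002049j on G[6,5]
V1: row V1−V5=2.72, i_V1 at 1,5
solve → V1=0.1169+0.01224j, V2=-3.161-0.2937j, V3=0.02645-0.4005j, V4=0.06119+0.05533j, V5=-2.603+0.01224j, V6=0.007749-0.003432j
aux → i_V1=0.04638+0.02706j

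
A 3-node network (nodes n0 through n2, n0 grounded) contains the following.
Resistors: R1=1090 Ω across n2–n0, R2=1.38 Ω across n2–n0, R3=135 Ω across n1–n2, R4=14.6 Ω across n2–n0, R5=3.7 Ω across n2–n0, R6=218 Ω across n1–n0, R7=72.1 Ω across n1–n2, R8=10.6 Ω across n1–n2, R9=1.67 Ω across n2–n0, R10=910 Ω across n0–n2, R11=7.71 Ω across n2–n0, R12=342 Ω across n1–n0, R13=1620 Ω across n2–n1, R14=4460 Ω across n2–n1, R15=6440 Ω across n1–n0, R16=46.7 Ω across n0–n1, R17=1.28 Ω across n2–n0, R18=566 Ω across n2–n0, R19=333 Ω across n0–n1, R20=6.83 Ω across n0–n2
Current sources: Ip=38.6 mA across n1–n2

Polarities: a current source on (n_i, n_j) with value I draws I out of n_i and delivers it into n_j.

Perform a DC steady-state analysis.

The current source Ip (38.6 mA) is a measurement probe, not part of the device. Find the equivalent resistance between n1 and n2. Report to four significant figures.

Apply KCL at each of the 2 non-ground nodes and solve the resulting linear system.
Node n1: branches {R3, R6, R7, R8, R12, R13, R14, R15, R16, R19, Ip} → V_1 = -0.2575
Node n2: branches {R1, R2, R3, R4, R5, R7, R8, R9, R10, R11, R13, R14, R17, R18, R20, Ip} → V_2 = 0.003033

R_eq = 6.749 Ω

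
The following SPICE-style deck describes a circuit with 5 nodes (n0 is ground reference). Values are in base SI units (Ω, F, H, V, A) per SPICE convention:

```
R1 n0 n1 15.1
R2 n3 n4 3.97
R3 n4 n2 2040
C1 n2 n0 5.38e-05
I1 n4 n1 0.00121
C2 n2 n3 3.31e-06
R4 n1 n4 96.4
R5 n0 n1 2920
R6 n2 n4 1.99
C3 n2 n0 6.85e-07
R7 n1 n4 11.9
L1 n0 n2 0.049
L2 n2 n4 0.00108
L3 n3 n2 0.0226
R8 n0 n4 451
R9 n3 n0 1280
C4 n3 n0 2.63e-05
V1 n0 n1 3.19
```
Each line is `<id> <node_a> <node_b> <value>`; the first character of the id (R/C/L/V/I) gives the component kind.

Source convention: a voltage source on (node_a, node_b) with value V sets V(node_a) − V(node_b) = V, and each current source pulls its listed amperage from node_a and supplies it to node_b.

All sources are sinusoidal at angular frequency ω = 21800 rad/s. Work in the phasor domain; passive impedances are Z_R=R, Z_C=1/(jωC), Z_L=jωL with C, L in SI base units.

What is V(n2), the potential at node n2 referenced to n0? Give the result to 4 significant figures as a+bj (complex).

-0.002837+0.1522j V

Element admittances at ω=21800 rad/s:
  Y(R1) = 0.06623+0.000j S between n0,n1
  Y(R2) = 0.2519+0.000j S between n3,n4
  Y(R3) = 0.0004902+0.000j S between n4,n2
  Y(C1) = 0.000+1.173j S between n2,n0
  I1: injects 0.00121 A into n1 (from n4)
  Y(C2) = 0.000+0.07216j S between n2,n3
  Y(R4) = 0.01037+0.000j S between n1,n4
  Y(R5) = 0.0003425+0.000j S between n0,n1
  Y(R6) = 0.5025+0.000j S between n2,n4
  Y(C3) = 0.000+0.01493j S between n2,n0
  Y(R7) = 0.08403+0.000j S between n1,n4
  Y(L1) = 0.000-0.0009362j S between n0,n2
  Y(L2) = 0.000-0.04247j S between n2,n4
  Y(L3) = 0.000-0.002030j S between n3,n2
  Y(R8) = 0.002217+0.000j S between n0,n4
  Y(R9) = 0.0007813+0.000j S between n3,n0
  Y(C4) = 0.000+0.5733j S between n3,n0
  V1: constraint V(n0)−V(n1) = 3.19
Assemble and solve the 5×5 MNA system:
  V(n1)=-3.190+0.000j  V(n2)=-0.002837+0.1522j  V(n3)=-0.01406+0.1517j  V(n4)=-0.3592+0.1170j
  i(V1)=-0.4808-0.01105j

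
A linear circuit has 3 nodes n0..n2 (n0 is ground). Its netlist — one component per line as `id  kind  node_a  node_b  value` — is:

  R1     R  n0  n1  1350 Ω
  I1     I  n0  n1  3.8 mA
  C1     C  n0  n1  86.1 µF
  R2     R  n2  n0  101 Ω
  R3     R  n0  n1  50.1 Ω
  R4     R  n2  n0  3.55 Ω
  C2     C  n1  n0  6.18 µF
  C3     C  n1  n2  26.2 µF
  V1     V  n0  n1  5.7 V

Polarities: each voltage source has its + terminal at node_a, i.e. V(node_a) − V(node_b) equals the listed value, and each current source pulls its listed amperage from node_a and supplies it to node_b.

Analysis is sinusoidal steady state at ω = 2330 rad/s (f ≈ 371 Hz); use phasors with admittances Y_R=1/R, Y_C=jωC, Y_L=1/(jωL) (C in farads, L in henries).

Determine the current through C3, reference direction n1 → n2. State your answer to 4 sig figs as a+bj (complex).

-0.06979-0.3334j A

Apply KCL at each of the 2 non-ground nodes and solve the resulting linear system.
Node n1: branches {R1, I1, C1, R3, C2, C3, V1} → V_1 = -5.700+0.000j
Node n2: branches {R2, R4, C3} → V_2 = -0.2393-1.143j
Source currents: i(V1)=-0.1916-1.559j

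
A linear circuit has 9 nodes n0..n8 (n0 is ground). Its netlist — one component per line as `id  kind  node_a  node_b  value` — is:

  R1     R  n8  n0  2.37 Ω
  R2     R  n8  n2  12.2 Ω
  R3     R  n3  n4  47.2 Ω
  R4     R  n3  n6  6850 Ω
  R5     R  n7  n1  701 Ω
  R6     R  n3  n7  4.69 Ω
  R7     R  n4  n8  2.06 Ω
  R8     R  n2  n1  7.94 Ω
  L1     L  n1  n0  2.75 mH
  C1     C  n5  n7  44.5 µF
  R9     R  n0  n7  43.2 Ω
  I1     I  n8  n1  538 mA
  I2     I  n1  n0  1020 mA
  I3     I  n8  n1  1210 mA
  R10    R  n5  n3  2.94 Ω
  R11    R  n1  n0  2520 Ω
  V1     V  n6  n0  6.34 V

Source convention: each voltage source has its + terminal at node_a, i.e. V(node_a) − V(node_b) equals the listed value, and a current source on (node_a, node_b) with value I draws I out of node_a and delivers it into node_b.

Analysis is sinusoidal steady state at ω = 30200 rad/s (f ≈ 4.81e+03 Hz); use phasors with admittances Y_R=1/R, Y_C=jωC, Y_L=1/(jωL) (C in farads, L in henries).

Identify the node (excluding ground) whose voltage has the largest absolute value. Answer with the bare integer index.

1

Element admittances at ω=30200 rad/s:
  Y(R1) = 0.4219+0.000j S between n8,n0
  Y(R2) = 0.08197+0.000j S between n8,n2
  Y(R3) = 0.02119+0.000j S between n3,n4
  Y(R4) = 0.0001460+0.000j S between n3,n6
  Y(R5) = 0.001427+0.000j S between n7,n1
  Y(R6) = 0.2132+0.000j S between n3,n7
  Y(R7) = 0.4854+0.000j S between n4,n8
  Y(R8) = 0.1259+0.000j S between n2,n1
  Y(L1) = 0.000-0.01204j S between n1,n0
  Y(C1) = 0.000+1.344j S between n5,n7
  Y(R9) = 0.02315+0.000j S between n0,n7
  I1: injects 0.538 A into n1 (from n8)
  I2: injects 1.02 A into n0 (from n1)
  I3: injects 1.21 A into n1 (from n8)
  Y(R10) = 0.3401+0.000j S between n5,n3
  Y(R11) = 0.0003968+0.000j S between n1,n0
  V1: constraint V(n6)−V(n0) = 6.34
Assemble and solve the 9×9 MNA system:
  V(n1)=11.07+2.885j  V(n2)=5.731+1.866j  V(n3)=-0.7750+0.2335j  V(n4)=-2.398+0.2980j  V(n5)=-0.7151+0.2369j  V(n6)=6.340+0.000j  V(n7)=-0.7142+0.2217j  V(n8)=-2.468+0.3009j
  i(V1)=-0.001039+3.408e-05j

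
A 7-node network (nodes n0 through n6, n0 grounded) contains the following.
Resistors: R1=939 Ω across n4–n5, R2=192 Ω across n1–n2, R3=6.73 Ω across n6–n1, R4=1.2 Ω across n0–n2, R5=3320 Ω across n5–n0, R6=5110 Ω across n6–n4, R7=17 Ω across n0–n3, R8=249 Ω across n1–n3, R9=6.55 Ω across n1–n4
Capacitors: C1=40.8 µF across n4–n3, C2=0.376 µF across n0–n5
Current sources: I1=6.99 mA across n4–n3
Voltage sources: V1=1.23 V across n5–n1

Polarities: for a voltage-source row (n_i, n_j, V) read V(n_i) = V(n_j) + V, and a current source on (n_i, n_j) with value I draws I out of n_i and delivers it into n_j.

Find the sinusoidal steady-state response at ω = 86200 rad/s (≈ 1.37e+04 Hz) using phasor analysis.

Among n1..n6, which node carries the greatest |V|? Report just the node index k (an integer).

MNA unknowns: 6 node voltages V₁..V_6 plus 1 source current (V1)
R1: Y=0.001065+0.000j on G[4,5]
C1: Y=0.000+3.517j on G[4,3]
R2: Y=0.005208+0.000j on G[1,2]
C2: Y=0.000+0.03241j on G[0,5]
R3: Y=0.1486+0.000j on G[6,1]
R4: Y=0.8333+0.000j on G[0,2]
R5: Y=0.0003012+0.000j on G[5,0]
R6: Y=0.0001957+0.000j on G[6,4]
I1: z[4]−=0.00699, z[3]+=0.00699
R7: Y=0.05882+0.000j on G[0,3]
R8: Y=0.004016+0.000j on G[1,3]
R9: Y=0.1527+0.000j on G[1,4]
V1: row V5−V1=1.23, i_V1 at 5,1
solve → V1=-0.3932-0.5555j, V2=-0.002442-0.003450j, V3=-0.2757-0.4093j, V4=-0.2824-0.4029j, V5=0.8368-0.5555j, V6=-0.3931-0.5553j
aux → i_V1=-0.01945-0.02679j

5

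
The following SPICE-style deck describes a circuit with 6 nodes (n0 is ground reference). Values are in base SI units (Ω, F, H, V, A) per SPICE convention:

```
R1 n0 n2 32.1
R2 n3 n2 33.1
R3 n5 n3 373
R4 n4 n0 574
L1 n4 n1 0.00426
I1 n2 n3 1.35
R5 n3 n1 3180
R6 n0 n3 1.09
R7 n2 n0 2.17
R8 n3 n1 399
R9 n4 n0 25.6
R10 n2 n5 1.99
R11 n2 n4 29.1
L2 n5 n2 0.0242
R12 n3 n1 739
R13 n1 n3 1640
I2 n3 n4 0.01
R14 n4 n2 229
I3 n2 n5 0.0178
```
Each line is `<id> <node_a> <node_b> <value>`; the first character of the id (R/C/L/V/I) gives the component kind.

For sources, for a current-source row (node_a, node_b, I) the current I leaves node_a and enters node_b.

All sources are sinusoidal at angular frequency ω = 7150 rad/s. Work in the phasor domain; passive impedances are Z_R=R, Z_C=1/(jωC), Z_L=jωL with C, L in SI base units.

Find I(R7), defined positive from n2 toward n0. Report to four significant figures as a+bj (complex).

MNA unknowns: 5 node voltages V₁..V_5
R1: Y=0.03115+0.000j on G[0,2]
R2: Y=0.03021+0.000j on G[3,2]
R3: Y=0.002681+0.000j on G[5,3]
R4: Y=0.001742+0.000j on G[4,0]
L1: Y=0.000-0.03283j on G[4,1]
I1: z[2]−=1.35, z[3]+=1.35
R5: Y=0.0003145+0.000j on G[3,1]
R6: Y=0.9174+0.000j on G[0,3]
R7: Y=0.4608+0.000j on G[2,0]
R8: Y=0.002506+0.000j on G[3,1]
R9: Y=0.03906+0.000j on G[4,0]
R10: Y=0.5025+0.000j on G[2,5]
R11: Y=0.03436+0.000j on G[2,4]
L2: Y=0.000-0.005779j on G[5,2]
R12: Y=0.001353+0.000j on G[3,1]
R13: Y=0.0006098+0.000j on G[1,3]
I2: z[3]−=0.01, z[4]+=0.01
R14: Y=0.004367+0.000j on G[4,2]
I3: z[2]−=0.0178, z[5]+=0.0178
solve → V1=-0.8594+0.2986j, V2=-2.381-0.001186j, V3=1.317+0.001457j, V4=-0.9027-0.01845j, V5=-2.326-0.0005446j

-1.097-0.0005466j A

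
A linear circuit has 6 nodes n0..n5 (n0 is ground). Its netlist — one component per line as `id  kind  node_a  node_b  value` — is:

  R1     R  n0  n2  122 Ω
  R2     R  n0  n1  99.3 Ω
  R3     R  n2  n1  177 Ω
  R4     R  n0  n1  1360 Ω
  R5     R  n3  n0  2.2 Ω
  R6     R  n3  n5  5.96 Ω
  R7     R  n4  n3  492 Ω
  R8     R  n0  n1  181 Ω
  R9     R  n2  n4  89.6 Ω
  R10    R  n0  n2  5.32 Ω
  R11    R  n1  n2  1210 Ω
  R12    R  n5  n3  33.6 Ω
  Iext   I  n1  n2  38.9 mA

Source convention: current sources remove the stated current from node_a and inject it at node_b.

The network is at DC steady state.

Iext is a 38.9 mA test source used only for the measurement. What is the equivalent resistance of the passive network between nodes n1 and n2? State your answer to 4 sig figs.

Element admittances at DC:
  Y(R1) = 0.008197 S between n0,n2
  Y(R2) = 0.01007 S between n0,n1
  Y(R3) = 0.005650 S between n2,n1
  Y(R4) = 0.0007353 S between n0,n1
  Y(R5) = 0.4545 S between n3,n0
  Y(R6) = 0.1678 S between n3,n5
  Y(R7) = 0.002033 S between n4,n3
  Y(R8) = 0.005525 S between n0,n1
  Y(R9) = 0.01116 S between n2,n4
  Y(R10) = 0.1880 S between n0,n2
  Y(R11) = 0.0008264 S between n1,n2
  Y(R12) = 0.02976 S between n5,n3
  Iext: injects 0.0389 A into n2 (from n1)
Assemble and solve the 5×5 MNA system:
  V(n1)=-1.667  V(n2)=0.1375  V(n3)=0.0005183  V(n4)=0.1164  V(n5)=0.0005183

R_eq = 46.38 Ω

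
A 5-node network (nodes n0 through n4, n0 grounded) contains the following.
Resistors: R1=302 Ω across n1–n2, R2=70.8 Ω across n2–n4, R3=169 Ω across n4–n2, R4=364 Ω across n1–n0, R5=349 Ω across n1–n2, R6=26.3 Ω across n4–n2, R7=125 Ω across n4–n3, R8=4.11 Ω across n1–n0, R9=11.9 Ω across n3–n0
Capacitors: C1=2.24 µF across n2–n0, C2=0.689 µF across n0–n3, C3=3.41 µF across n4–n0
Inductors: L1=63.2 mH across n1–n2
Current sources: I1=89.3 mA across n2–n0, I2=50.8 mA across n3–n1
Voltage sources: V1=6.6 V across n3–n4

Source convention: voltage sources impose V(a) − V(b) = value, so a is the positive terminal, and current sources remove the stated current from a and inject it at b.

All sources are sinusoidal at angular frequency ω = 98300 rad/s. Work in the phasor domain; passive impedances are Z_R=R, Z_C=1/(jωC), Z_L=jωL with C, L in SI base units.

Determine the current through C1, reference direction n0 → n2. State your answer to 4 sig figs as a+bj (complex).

0.1698-0.009645j A

MNA unknowns: 4 node voltages V₁..V_4 plus 1 source current (V1)
R1: Y=0.003311+0.000j on G[1,2]
C1: Y=0.000+0.2202j on G[2,0]
L1: Y=0.000-0.0001610j on G[1,2]
R2: Y=0.01412+0.000j on G[2,4]
R3: Y=0.005917+0.000j on G[4,2]
R4: Y=0.002747+0.000j on G[1,0]
C2: Y=0.000+0.06773j on G[0,3]
R5: Y=0.002865+0.000j on G[1,2]
I1: z[2]−=0.0893, z[0]+=0.0893
I2: z[3]−=0.0508, z[1]+=0.0508
R6: Y=0.03802+0.000j on G[4,2]
R7: Y=0.008000+0.000j on G[4,3]
R8: Y=0.2433+0.000j on G[1,0]
R9: Y=0.08403+0.000j on G[3,0]
C3: Y=0.000+0.3352j on G[4,0]
V1: row V3−V4=6.6, i_V1 at 3,4
solve → V1=0.2030+0.01898j, V2=0.04380+0.7711j, V3=5.243+1.018j, V4=-1.357+1.018j
aux → i_V1=-0.4753-0.4406j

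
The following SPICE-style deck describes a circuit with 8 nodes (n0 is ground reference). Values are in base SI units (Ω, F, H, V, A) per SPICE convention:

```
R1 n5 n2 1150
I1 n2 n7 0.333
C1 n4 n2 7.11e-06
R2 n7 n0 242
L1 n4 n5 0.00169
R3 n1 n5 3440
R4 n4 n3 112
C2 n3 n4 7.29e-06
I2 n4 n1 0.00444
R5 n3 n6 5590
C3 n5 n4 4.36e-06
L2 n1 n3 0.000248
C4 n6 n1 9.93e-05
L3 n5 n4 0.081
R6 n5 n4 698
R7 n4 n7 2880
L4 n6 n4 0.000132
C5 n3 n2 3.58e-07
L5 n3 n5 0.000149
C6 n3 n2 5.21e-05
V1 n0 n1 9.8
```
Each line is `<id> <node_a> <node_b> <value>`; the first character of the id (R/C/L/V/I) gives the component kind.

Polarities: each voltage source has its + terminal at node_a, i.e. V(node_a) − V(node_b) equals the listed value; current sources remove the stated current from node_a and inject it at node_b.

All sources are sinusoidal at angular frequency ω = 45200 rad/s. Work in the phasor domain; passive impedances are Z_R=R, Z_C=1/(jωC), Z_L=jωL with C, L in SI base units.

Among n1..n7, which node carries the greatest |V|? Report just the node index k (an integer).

7

Element admittances at ω=45200 rad/s:
  Y(R1) = 0.0008696+0.000j S between n5,n2
  I1: injects 0.333 A into n7 (from n2)
  Y(C1) = 0.000+0.3214j S between n4,n2
  Y(R2) = 0.004132+0.000j S between n7,n0
  Y(L1) = 0.000-0.01309j S between n4,n5
  Y(R3) = 0.0002907+0.000j S between n1,n5
  Y(R4) = 0.008929+0.000j S between n4,n3
  Y(C2) = 0.000+0.3295j S between n3,n4
  I2: injects 0.00444 A into n1 (from n4)
  Y(R5) = 0.0001789+0.000j S between n3,n6
  Y(C3) = 0.000+0.1971j S between n5,n4
  Y(L2) = 0.000-0.08921j S between n1,n3
  Y(C4) = 0.000+4.488j S between n6,n1
  Y(L3) = 0.000-0.0002731j S between n5,n4
  Y(R6) = 0.001433+0.000j S between n5,n4
  Y(R7) = 0.0003472+0.000j S between n4,n7
  Y(L4) = 0.000-0.1676j S between n6,n4
  Y(C5) = 0.000+0.01618j S between n3,n2
  Y(L5) = 0.000-0.1485j S between n3,n5
  Y(C6) = 0.000+2.355j S between n3,n2
  V1: constraint V(n0)−V(n1) = 9.8
Assemble and solve the 8×8 MNA system:
  V(n1)=-9.800+0.000j  V(n2)=-9.919-1.485j  V(n3)=-9.947-1.704j  V(n4)=-9.724-0.8997j  V(n5)=-9.043+2.548j  V(n6)=-9.803+0.03491j  V(n7)=73.59-0.06974j
  i(V1)=0.3041-0.0002882j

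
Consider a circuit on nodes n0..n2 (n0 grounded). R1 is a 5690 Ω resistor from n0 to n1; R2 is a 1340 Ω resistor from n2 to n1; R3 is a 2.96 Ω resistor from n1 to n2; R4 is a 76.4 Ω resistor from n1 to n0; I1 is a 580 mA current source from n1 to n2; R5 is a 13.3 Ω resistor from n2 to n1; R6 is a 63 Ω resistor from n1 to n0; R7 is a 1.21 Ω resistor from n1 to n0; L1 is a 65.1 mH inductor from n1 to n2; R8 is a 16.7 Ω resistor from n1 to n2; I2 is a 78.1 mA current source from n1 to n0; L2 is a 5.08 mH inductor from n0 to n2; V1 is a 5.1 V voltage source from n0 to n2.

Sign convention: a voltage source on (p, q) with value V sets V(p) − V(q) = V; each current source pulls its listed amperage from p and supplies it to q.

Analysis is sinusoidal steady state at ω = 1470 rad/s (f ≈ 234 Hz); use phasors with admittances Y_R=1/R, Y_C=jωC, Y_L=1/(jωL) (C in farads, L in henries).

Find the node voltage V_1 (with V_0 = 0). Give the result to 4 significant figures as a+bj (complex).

-2.313+0.02191j V

Apply KCL at each of the 2 non-ground nodes and solve the resulting linear system.
Node n1: branches {R1, R2, R3, R4, I1, R5, R6, R7, L1, R8, I2} → V_1 = -2.313+0.02191j
Node n2: branches {R2, R3, I1, R5, L1, R8, L2, V1} → V_2 = -5.100+0.000j
Source currents: i(V1)=-1.901+0.7017j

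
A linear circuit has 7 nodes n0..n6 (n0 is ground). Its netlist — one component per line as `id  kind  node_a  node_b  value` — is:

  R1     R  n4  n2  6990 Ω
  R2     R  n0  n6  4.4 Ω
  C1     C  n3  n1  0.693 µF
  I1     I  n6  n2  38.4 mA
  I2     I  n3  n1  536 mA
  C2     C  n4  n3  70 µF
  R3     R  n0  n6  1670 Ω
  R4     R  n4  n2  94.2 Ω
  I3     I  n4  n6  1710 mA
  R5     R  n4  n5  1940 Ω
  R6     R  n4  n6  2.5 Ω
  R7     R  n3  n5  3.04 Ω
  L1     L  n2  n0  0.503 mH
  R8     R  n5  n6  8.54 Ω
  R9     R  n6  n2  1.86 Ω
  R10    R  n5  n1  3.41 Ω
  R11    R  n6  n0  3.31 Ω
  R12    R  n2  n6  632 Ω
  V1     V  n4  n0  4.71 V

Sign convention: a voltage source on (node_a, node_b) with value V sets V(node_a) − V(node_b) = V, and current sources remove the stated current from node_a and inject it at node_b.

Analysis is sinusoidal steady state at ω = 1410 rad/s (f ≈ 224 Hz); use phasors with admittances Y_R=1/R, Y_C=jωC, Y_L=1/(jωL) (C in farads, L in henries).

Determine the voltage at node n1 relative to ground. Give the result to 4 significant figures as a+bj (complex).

6.175+1.601j V

Element admittances at ω=1410 rad/s:
  Y(R1) = 0.0001431+0.000j S between n4,n2
  Y(R2) = 0.2273+0.000j S between n0,n6
  Y(C1) = 0.000+0.0009771j S between n3,n1
  I1: injects 0.0384 A into n2 (from n6)
  I2: injects 0.536 A into n1 (from n3)
  Y(C2) = 0.000+0.09870j S between n4,n3
  Y(R3) = 0.0005988+0.000j S between n0,n6
  Y(R4) = 0.01062+0.000j S between n4,n2
  I3: injects 1.71 A into n6 (from n4)
  Y(R5) = 0.0005155+0.000j S between n4,n5
  Y(R6) = 0.4000+0.000j S between n4,n6
  Y(R7) = 0.3289+0.000j S between n3,n5
  Y(L1) = 0.000-1.410j S between n2,n0
  Y(R8) = 0.1171+0.000j S between n5,n6
  Y(R9) = 0.5376+0.000j S between n6,n2
  Y(R10) = 0.2933+0.000j S between n5,n1
  Y(R11) = 0.3021+0.000j S between n6,n0
  Y(R12) = 0.001582+0.000j S between n2,n6
  V1: constraint V(n4)−V(n0) = 4.71
Assemble and solve the 7×7 MNA system:
  V(n1)=6.175+1.601j  V(n2)=0.2115+0.9881j  V(n3)=3.331+2.032j  V(n4)=4.710+0.000j  V(n5)=4.349+1.610j  V(n6)=2.634+0.4547j
  i(V1)=-2.789+0.05723j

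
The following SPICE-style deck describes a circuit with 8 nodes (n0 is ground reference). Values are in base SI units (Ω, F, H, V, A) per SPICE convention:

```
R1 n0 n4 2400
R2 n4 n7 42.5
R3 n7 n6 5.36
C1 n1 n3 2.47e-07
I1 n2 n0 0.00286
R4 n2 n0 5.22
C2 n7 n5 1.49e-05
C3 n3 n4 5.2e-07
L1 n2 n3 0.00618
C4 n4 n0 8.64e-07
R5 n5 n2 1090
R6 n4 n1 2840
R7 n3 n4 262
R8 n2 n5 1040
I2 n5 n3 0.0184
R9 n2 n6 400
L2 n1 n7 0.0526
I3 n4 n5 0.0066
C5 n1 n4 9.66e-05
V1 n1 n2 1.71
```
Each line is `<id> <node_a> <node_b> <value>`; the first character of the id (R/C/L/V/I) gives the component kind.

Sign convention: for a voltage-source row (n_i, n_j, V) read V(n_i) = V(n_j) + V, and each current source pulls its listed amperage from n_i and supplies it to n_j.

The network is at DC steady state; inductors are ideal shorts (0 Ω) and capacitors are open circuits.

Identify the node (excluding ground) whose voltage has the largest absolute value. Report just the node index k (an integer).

5

Apply KCL at each of the 7 non-ground nodes and solve the resulting linear system.
Node n1: branches {C1, R6, L2, C5, V1} → V_1 = 1.692
Node n2: branches {I1, R4, L1, R5, R8, R9, V1} → V_2 = -0.01754
Node n3: branches {C1, C3, L1, R7, I2} → V_3 = -0.01754
Node n4: branches {R1, R2, C3, C4, R6, R7, I3, C5} → V_4 = 1.200
Node n5: branches {C2, R5, R8, I2, I3} → V_5 = -6.298
Node n6: branches {R3, R9} → V_6 = 1.670
Node n7: branches {R2, R3, C2, L2} → V_7 = 1.692
Source currents: i(L1)=-0.02305, i(L2)=0.01579, i(V1)=-0.01597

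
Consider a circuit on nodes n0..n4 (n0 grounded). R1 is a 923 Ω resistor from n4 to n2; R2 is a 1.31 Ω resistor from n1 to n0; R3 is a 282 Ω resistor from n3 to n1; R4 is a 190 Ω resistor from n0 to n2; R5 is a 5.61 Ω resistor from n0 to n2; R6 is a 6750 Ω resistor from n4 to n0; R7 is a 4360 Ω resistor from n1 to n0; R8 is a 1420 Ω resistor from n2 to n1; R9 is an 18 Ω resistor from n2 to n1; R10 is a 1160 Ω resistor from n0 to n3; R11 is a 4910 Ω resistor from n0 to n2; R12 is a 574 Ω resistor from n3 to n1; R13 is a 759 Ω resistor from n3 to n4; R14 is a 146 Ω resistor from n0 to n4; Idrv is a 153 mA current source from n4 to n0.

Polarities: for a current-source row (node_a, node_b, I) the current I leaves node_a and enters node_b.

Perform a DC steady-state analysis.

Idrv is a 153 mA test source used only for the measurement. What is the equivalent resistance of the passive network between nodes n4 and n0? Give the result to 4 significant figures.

Apply KCL at each of the 4 non-ground nodes and solve the resulting linear system.
Node n1: branches {R2, R3, R7, R8, R9, R12} → V_1 = -0.02451
Node n2: branches {R1, R4, R5, R8, R9, R11} → V_2 = -0.08079
Node n3: branches {R3, R10, R12, R13} → V_3 = -2.964
Node n4: branches {R1, R6, R13, R14, Idrv} → V_4 = -16.70

R_eq = 109.2 Ω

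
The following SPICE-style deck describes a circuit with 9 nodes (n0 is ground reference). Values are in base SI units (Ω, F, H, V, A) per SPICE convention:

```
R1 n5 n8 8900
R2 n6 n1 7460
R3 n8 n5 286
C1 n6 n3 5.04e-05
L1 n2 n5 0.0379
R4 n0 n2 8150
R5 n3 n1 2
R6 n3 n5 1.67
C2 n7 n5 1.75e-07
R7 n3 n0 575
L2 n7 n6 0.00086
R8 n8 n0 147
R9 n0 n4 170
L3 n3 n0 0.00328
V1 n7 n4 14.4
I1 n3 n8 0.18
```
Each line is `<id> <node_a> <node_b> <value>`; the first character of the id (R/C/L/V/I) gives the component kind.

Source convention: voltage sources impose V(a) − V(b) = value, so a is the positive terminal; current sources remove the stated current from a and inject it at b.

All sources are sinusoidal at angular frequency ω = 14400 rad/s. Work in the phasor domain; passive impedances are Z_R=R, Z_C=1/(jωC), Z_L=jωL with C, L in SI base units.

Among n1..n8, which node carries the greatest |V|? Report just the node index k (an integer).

8

Element admittances at ω=14400 rad/s:
  Y(R1) = 0.0001124+0.000j S between n5,n8
  Y(R2) = 0.0001340+0.000j S between n6,n1
  Y(R3) = 0.003497+0.000j S between n8,n5
  Y(C1) = 0.000+0.7258j S between n6,n3
  Y(L1) = 0.000-0.001832j S between n2,n5
  Y(R4) = 0.0001227+0.000j S between n0,n2
  Y(R5) = 0.5000+0.000j S between n3,n1
  Y(R6) = 0.5988+0.000j S between n3,n5
  Y(C2) = 0.000+0.002520j S between n7,n5
  Y(R7) = 0.001739+0.000j S between n3,n0
  Y(L2) = 0.000-0.08075j S between n7,n6
  Y(R8) = 0.006803+0.000j S between n8,n0
  Y(R9) = 0.005882+0.000j S between n0,n4
  Y(L3) = 0.000-0.02117j S between n3,n0
  V1: constraint V(n7)−V(n4) = 14.4
  I1: injects 0.18 A into n8 (from n3)
Assemble and solve the 9×9 MNA system:
  V(n1)=-0.3815-1.375j  V(n2)=-0.3704-1.345j  V(n3)=-0.3815-1.375j  V(n4)=-14.81-0.3893j  V(n5)=-0.2803-1.370j  V(n6)=-0.3779-1.499j  V(n7)=-0.4103-0.3893j  V(n8)=17.19-0.4749j
  i(V1)=-0.08712-0.002290j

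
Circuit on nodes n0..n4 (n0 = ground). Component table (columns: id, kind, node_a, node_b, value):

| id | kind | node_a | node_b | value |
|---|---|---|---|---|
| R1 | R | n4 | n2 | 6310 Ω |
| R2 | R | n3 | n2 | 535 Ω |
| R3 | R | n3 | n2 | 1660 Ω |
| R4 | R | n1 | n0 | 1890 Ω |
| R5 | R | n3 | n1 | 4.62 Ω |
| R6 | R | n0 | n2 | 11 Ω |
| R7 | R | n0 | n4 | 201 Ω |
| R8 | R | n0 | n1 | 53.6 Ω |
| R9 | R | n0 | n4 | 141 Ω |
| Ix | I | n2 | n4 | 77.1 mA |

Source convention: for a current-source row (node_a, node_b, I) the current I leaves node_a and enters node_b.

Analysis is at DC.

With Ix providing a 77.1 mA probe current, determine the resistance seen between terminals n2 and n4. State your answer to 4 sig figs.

Element admittances at DC:
  Y(R1) = 0.0001585 S between n4,n2
  Y(R2) = 0.001869 S between n3,n2
  Y(R3) = 0.0006024 S between n3,n2
  Y(R4) = 0.0005291 S between n1,n0
  Y(R5) = 0.2165 S between n3,n1
  Y(R6) = 0.09091 S between n0,n2
  Y(R7) = 0.004975 S between n0,n4
  Y(R8) = 0.01866 S between n0,n1
  Y(R9) = 0.007092 S between n0,n4
  Ix: injects 0.0771 A into n4 (from n2)
Assemble and solve the 4×4 MNA system:
  V(n1)=-0.09222  V(n2)=-0.8162  V(n3)=-0.1004  V(n4)=6.296

R_eq = 92.24 Ω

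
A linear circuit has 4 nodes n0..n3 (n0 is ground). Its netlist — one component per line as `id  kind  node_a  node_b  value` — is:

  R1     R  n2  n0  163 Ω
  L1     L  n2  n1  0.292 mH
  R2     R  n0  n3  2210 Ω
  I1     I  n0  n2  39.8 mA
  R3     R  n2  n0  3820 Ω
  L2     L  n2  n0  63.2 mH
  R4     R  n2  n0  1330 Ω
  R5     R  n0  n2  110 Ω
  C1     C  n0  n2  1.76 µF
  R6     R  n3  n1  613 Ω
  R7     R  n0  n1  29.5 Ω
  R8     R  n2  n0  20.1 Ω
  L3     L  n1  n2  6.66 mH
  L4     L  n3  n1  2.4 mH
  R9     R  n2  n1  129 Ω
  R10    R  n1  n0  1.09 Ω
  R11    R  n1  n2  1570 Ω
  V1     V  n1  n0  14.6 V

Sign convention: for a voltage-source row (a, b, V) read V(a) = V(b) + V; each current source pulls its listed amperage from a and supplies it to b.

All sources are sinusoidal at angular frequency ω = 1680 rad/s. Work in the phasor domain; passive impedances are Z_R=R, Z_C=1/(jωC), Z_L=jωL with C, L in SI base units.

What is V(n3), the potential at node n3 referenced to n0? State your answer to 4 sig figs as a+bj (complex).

14.60-0.02663j V

Apply KCL at each of the 3 non-ground nodes and solve the resulting linear system.
Node n1: branches {L1, R6, R7, L3, L4, R9, R10, R11, V1} → V_1 = 14.60+0.000j
Node n2: branches {R1, L1, I1, R3, L2, R4, R5, C1, R8, L3, R9, R11} → V_2 = 14.54-0.4307j
Node n3: branches {R2, R6, L4} → V_3 = 14.60-0.02663j
Source currents: i(V1)=-14.81+0.1224j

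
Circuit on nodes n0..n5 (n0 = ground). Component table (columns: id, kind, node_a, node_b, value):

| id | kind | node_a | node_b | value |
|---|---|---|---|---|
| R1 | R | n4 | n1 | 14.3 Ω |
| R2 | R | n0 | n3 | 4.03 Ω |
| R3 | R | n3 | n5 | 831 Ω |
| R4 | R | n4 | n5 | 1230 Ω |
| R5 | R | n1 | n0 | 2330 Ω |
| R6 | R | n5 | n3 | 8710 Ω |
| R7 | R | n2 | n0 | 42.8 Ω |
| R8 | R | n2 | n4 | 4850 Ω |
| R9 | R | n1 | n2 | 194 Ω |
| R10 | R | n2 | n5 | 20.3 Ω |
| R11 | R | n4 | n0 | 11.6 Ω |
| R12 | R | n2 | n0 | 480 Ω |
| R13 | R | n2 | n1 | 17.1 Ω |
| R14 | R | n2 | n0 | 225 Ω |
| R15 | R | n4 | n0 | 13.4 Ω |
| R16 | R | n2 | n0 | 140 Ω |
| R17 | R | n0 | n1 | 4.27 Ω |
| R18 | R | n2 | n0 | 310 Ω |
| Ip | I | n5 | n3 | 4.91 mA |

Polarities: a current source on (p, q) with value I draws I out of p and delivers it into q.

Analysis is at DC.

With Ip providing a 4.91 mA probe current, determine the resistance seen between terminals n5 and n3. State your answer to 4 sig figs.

Apply KCL at each of the 5 non-ground nodes and solve the resulting linear system.
Node n1: branches {R1, R5, R9, R13, R17} → V_1 = -0.009216
Node n2: branches {R7, R8, R9, R10, R12, R13, R14, R16, R18} → V_2 = -0.04967
Node n3: branches {R2, R3, R6, Ip} → V_3 = 0.01893
Node n4: branches {R1, R4, R8, R11, R15} → V_4 = -0.003325
Node n5: branches {R3, R4, R6, R10, Ip} → V_5 = -0.1427

R_eq = 32.92 Ω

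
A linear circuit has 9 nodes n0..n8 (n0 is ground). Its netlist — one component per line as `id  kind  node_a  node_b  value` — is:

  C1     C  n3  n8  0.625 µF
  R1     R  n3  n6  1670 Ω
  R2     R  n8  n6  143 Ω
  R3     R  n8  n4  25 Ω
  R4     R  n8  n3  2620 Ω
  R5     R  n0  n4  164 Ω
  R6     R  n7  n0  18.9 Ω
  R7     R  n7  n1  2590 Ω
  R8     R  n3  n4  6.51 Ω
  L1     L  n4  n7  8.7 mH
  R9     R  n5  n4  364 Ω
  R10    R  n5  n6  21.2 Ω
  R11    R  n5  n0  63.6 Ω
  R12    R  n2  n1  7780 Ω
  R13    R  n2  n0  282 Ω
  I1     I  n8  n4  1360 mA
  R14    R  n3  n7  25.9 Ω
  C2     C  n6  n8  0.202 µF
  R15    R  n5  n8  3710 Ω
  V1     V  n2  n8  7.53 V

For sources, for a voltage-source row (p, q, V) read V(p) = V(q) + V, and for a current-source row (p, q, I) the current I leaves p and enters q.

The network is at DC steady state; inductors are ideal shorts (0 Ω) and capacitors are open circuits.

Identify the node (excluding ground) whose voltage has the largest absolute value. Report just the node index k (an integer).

Element admittances at DC:
  Y(C1) = 0.000 S between n3,n8
  Y(R1) = 0.0005988 S between n3,n6
  Y(R2) = 0.006993 S between n8,n6
  Y(R3) = 0.04000 S between n8,n4
  Y(R4) = 0.0003817 S between n8,n3
  Y(R5) = 0.006098 S between n0,n4
  Y(R6) = 0.05291 S between n7,n0
  Y(R7) = 0.0003861 S between n7,n1
  Y(R8) = 0.1536 S between n3,n4
  L1: short n4↔n7 (DC inductor)
  Y(R9) = 0.002747 S between n5,n4
  Y(R10) = 0.04717 S between n5,n6
  Y(R11) = 0.01572 S between n5,n0
  Y(R12) = 0.0001285 S between n2,n1
  Y(R13) = 0.003546 S between n2,n0
  I1: injects 1.36 A into n4 (from n8)
  Y(R14) = 0.03861 S between n3,n7
  Y(C2) = 0.000 S between n6,n8
  Y(R15) = 0.0002695 S between n5,n8
  V1: constraint V(n2)−V(n8) = 7.53
Assemble and solve the 10×10 MNA system:
  V(n1)=-2.570  V(n2)=-18.56  V(n3)=2.659  V(n4)=2.751  V(n5)=-6.140  V(n6)=-8.591  V(n7)=2.751  V(n8)=-26.09
  i(L1)=0.1512  i(V1)=0.06785

8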